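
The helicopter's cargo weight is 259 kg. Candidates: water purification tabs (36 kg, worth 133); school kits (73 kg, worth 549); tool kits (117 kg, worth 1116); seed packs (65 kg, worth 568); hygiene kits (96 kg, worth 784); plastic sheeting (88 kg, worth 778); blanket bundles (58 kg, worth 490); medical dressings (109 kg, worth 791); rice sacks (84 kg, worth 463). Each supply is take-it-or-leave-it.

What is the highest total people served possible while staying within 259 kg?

2233

By people served per kg: tool kits 9.54, plastic sheeting 8.84, seed packs 8.74 lead.
A density-first pass picks water purification tabs + tool kits + plastic sheeting — 2027 at 241 kg.
Replace water purification tabs and plastic sheeting with school kits + seed packs: the trade gains 206 net, giving 2233 at 255 kg.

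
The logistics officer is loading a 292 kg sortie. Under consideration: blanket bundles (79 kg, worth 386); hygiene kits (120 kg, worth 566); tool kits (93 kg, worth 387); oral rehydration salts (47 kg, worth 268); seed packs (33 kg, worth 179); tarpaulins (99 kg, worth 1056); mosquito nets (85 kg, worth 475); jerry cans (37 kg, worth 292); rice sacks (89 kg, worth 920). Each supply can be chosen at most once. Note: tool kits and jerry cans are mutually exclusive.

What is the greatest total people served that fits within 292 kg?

2536

The ratio ordering already packs tightly: oral rehydration salts + tarpaulins + jerry cans + rice sacks, 272 kg, 2536.
That's the maximum — no feasible swap from here does better than 2536.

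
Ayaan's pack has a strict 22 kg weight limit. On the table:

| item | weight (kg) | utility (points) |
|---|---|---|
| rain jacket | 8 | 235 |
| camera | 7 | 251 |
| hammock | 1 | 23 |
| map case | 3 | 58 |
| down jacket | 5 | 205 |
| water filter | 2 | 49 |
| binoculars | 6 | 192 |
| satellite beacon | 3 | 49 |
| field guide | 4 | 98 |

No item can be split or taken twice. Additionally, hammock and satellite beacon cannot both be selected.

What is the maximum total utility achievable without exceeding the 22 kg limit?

Greedy by ratio would take camera + hammock + down jacket + water filter + binoculars: 21 kg used, total 720.
The 3 kg tied up in hammock and water filter is better spent on field guide — total rises to 746 (22 kg).

746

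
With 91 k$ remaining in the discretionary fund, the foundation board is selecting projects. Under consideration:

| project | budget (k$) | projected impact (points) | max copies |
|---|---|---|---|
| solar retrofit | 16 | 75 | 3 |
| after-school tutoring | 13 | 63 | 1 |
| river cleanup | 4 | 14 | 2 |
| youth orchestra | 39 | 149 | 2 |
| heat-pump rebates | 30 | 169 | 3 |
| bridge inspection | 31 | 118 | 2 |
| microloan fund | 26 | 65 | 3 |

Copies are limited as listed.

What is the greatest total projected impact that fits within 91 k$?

3×heat-pump rebates uses 90 of the 91 k$ and totals 507.

507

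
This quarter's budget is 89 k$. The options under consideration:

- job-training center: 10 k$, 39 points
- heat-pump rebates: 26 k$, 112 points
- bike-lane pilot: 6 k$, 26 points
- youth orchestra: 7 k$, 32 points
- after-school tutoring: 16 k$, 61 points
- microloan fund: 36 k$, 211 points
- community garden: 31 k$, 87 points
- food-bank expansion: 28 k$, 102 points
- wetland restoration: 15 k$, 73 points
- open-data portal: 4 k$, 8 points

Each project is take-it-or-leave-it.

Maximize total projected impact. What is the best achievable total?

436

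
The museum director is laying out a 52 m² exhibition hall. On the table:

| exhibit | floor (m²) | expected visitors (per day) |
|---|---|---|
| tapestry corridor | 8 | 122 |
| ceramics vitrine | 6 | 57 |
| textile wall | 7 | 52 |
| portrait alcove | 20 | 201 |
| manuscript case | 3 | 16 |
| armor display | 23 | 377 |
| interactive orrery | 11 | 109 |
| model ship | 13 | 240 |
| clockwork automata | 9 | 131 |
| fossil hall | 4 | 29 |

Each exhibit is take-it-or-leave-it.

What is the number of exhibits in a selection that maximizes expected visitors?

4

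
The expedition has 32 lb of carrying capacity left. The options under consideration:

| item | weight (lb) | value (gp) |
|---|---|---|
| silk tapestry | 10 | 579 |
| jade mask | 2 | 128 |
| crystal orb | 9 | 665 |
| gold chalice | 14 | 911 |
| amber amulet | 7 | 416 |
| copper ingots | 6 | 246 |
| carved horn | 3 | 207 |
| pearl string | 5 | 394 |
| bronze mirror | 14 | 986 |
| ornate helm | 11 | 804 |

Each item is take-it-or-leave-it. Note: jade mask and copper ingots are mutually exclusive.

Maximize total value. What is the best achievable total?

2312

Ranking by ratio (value/lb): pearl string 78.80, crystal orb 73.89, ornate helm 73.09, bronze mirror 70.43.
A density-first pass picks jade mask + crystal orb + carved horn + pearl string + ornate helm — 2198 at 30 lb.
Dropping crystal orb and carved horn frees 12 lb; slotting in bronze mirror (14 lb) lifts the total to 2312 at 32 lb.
An exhaustive check of the 1024 subsets confirms 2312.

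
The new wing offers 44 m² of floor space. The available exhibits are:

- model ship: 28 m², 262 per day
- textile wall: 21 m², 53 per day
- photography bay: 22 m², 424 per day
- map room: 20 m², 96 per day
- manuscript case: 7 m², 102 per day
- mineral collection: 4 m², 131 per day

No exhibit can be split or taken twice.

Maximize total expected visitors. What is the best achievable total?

Taking photography bay + manuscript case + mineral collection: 33 m² used, 657 in expected visitors.
Runner-up photography bay + mineral collection tops out at 555.

657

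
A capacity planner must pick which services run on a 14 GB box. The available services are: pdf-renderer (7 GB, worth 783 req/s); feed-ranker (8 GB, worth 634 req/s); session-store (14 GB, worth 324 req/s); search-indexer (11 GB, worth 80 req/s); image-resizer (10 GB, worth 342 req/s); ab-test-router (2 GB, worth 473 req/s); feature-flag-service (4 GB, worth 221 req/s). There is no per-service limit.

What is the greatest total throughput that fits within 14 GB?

Ranking by ratio (throughput/GB): ab-test-router 236.50, pdf-renderer 111.86, feed-ranker 79.25, feature-flag-service 55.25.
Taking 7×ab-test-router: 14 GB used, 3311 in throughput.
No other feasible combination exceeds 3311.

3311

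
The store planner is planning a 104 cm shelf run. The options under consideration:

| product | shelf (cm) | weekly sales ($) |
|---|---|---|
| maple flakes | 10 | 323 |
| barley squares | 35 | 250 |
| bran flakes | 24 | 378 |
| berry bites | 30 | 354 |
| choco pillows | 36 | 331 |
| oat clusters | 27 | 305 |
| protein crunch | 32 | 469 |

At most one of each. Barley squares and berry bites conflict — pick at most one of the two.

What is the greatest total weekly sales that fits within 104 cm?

1524

Taking maple flakes + bran flakes + berry bites + protein crunch: 96 cm used, 1524 in weekly sales.
No other feasible combination exceeds 1524.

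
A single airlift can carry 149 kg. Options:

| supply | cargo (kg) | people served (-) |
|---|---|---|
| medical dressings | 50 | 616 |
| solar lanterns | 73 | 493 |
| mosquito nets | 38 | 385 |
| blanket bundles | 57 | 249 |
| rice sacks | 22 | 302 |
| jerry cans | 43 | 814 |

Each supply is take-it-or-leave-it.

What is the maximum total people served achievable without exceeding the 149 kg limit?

1815

Taking the top-ratio supplies first gives medical dressings + rice sacks + jerry cans for 1732 (115 kg).
Replace rice sacks with mosquito nets: the trade gains 83 net, giving 1815 at 131 kg.
Runner-up medical dressings + rice sacks + jerry cans tops out at 1732.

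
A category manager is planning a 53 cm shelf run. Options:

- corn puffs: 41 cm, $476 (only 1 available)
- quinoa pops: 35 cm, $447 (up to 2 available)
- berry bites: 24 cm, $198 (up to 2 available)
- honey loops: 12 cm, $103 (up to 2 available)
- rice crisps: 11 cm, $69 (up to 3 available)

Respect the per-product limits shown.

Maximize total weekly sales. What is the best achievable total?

Density check — quinoa pops 12.77, corn puffs 11.61, honey loops 8.58, berry bites 8.25 are the best per cm.
Taking the top-ratio products first gives quinoa pops + honey loops for 550 (47 cm).
The 35 cm tied up in quinoa pops is better spent on corn puffs — total rises to 579 (53 cm).
That's the maximum — no swap from here does better than 579.

579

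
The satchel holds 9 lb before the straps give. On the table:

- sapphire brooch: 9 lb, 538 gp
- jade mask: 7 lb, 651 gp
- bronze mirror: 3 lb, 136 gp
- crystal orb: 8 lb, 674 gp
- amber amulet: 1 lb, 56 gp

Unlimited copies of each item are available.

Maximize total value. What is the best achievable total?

763

Taking jade mask + 2×amber amulet: 9 lb used, 763 in value.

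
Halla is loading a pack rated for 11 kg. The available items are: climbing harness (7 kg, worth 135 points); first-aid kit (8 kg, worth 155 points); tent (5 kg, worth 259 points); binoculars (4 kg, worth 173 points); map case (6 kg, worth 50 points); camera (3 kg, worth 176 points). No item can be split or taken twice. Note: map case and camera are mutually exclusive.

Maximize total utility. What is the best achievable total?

435

Tent + camera uses 8 of the 11 kg and totals 435.
The closest alternative, tent + binoculars, reaches only 432.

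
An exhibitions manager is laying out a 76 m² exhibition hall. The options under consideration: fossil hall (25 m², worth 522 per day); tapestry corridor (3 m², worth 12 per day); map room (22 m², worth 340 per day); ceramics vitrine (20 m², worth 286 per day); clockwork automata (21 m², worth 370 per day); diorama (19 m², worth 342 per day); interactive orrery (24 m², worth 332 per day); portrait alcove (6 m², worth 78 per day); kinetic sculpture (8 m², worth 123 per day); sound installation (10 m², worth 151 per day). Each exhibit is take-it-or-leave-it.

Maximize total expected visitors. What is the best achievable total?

Greedy by ratio would take fossil hall + tapestry corridor + clockwork automata + diorama + kinetic sculpture: 76 m² used, total 1369.
Replace tapestry corridor and kinetic sculpture with sound installation: the trade gains 16 net, giving 1385 at 75 m².
An exhaustive check of the 1024 subsets confirms 1385.

1385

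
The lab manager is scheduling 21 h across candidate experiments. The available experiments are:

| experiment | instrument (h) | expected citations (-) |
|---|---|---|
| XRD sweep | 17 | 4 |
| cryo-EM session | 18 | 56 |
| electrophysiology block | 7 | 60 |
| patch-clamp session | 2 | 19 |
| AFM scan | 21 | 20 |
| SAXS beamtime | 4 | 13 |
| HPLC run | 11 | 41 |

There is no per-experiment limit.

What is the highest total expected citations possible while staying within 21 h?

193

Density check — patch-clamp session 9.50, electrophysiology block 8.57, HPLC run 3.73 are the best per h.
Greedy by ratio would take 10×patch-clamp session: 20 h used, total 190.
Replace 3×patch-clamp session with electrophysiology block: the trade gains 3 net, giving 193 at 21 h.
No other feasible combination exceeds 193.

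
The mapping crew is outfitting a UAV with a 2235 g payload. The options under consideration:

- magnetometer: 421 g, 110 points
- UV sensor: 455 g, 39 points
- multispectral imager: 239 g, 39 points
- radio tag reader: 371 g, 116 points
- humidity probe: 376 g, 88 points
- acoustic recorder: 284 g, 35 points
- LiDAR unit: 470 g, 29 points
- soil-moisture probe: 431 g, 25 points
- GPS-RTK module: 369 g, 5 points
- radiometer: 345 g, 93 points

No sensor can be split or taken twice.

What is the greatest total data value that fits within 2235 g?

485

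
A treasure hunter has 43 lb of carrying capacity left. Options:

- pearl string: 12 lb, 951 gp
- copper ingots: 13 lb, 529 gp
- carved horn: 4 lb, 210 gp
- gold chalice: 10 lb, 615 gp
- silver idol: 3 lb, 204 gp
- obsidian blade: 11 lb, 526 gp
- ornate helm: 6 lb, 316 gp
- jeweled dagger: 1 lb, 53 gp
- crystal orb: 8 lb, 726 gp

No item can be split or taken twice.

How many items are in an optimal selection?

Optimal total is 3022.
One optimal bundle: pearl string + carved horn + gold chalice + silver idol + ornate helm + crystal orb (43 lb).
Every optimal selection uses 6 items.

6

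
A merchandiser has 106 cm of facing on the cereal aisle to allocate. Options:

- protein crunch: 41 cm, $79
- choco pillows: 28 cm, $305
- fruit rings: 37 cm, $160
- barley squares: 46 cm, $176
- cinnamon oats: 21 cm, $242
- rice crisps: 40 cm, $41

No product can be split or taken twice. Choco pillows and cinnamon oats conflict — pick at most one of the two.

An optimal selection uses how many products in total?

Best achievable weekly sales is 578.
One optimal bundle: fruit rings + barley squares + cinnamon oats (104 cm).
Any selection reaching 578 contains exactly 3 products.

3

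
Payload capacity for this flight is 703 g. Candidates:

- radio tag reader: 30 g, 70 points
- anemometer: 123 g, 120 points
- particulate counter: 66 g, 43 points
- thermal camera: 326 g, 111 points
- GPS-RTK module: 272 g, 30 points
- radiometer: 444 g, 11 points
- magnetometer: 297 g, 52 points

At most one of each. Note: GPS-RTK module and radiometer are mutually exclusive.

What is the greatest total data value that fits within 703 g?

344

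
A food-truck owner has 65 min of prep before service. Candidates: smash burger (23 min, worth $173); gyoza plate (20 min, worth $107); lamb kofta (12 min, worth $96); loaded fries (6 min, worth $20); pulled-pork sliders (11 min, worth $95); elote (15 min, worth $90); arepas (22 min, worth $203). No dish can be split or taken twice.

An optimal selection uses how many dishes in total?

4

The maximum profit within 65 min is 501.
For example gyoza plate + lamb kofta + pulled-pork sliders + arepas achieves it, using 65 min.
Every optimal selection uses 4 dishes.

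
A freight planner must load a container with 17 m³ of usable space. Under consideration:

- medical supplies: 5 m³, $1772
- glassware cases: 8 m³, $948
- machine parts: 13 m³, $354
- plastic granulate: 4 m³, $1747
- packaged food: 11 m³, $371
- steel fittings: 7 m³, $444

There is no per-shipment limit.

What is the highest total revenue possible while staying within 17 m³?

7013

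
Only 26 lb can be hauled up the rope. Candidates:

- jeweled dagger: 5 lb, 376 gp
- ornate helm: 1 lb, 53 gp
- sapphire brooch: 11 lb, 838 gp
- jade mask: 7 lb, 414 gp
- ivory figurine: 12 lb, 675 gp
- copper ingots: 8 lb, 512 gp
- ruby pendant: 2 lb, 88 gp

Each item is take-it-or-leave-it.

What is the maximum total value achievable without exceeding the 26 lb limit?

1814

Taking the top-ratio items first gives jeweled dagger + ornate helm + sapphire brooch + copper ingots for 1779 (25 lb).
The 1 lb tied up in ornate helm is better spent on ruby pendant — total rises to 1814 (26 lb).
Every other selection either busts 26 lb or fails to beat 1814.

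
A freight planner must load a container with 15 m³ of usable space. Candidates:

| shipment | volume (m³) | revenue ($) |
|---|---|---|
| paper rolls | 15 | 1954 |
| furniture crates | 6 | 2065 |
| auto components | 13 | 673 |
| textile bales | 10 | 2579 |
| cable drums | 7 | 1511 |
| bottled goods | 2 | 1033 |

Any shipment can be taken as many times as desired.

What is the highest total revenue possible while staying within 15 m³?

7231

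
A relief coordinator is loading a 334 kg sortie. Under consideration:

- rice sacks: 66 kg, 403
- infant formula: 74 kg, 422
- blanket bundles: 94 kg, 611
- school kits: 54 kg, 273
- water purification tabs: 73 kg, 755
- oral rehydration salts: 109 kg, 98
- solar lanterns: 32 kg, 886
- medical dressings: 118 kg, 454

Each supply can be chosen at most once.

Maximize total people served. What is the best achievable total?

Taking the top-ratio supplies first gives rice sacks + blanket bundles + school kits + water purification tabs + solar lanterns for 2928 (319 kg).
Dropping rice sacks frees 66 kg; slotting in infant formula (74 kg) lifts the total to 2947 at 327 kg.
The closest alternative, rice sacks + blanket bundles + school kits + water purification tabs + solar lanterns, reaches only 2928.

2947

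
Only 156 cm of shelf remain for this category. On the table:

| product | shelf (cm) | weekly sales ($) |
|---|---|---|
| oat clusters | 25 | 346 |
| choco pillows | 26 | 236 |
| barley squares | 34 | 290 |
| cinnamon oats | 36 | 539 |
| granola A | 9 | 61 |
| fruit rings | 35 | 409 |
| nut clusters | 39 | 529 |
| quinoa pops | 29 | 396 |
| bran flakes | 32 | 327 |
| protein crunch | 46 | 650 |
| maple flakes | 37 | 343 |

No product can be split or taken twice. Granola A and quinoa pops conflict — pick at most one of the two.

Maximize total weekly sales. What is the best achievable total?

2127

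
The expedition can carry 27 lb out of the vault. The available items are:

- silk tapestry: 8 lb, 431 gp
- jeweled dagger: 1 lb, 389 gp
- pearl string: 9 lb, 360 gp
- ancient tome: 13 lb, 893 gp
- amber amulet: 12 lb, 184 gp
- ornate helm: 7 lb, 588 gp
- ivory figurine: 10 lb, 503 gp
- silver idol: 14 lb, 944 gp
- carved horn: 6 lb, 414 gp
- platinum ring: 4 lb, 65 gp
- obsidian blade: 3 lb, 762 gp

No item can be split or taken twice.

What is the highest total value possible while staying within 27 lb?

Filling by ratio: silk tapestry + jeweled dagger + ornate helm + carved horn + obsidian blade for 2584, with 2 lb left unused.
Dropping silk tapestry and carved horn frees 14 lb; slotting in silver idol (14 lb) lifts the total to 2683 at 25 lb.

2683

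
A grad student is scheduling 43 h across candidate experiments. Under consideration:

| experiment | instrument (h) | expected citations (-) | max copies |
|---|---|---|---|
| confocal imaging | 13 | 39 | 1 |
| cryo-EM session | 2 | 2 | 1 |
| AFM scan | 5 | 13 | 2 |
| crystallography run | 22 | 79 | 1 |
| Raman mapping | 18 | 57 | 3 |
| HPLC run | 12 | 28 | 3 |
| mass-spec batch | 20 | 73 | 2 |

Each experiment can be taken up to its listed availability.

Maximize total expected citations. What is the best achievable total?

Filling by ratio: cryo-EM session + 2×mass-spec batch for 148, with 1 h left unused.
Replace cryo-EM session and mass-spec batch with crystallography run: the trade gains 4 net, giving 152 at 42 h.
Every other selection either busts 43 h or exceeds an availability limit or fails to beat 152.

152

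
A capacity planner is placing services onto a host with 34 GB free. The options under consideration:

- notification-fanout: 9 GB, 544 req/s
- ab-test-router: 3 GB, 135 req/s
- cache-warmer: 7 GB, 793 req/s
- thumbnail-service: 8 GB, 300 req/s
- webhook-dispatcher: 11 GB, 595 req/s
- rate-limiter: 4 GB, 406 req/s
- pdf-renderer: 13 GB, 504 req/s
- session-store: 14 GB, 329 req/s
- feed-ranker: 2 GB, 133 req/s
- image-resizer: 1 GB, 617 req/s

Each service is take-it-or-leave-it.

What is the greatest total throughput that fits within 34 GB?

Ranking by ratio (throughput/GB): image-resizer 617.00, cache-warmer 113.29, rate-limiter 101.50.
Notification-fanout + cache-warmer + webhook-dispatcher + rate-limiter + feed-ranker + image-resizer uses 34 of the 34 GB and totals 3088.
Every other selection either busts 34 GB or fails to beat 3088.

3088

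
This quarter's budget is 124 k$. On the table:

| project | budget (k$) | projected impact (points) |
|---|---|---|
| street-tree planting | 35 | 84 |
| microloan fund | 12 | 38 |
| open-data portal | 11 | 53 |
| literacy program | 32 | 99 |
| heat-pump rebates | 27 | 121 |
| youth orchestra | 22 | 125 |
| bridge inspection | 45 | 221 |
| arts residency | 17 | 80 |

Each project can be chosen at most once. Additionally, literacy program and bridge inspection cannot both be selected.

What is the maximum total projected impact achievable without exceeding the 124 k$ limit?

600

Best packing: open-data portal + heat-pump rebates + youth orchestra + bridge inspection + arts residency — 122 k$, 600 total.
Next best is microloan fund + heat-pump rebates + youth orchestra + bridge inspection + arts residency at 585 (123 k$) — short by 15.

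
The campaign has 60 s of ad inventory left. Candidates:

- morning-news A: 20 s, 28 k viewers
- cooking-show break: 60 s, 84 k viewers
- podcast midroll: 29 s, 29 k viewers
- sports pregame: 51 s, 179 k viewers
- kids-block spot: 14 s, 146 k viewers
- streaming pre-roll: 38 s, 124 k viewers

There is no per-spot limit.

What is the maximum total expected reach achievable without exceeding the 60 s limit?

584

Ranking by ratio (expected reach/s): kids-block spot 10.43, sports pregame 3.51, streaming pre-roll 3.26, morning-news A 1.40.
Best packing: 4×kids-block spot — 56 s, 584 total.
Every other selection either busts 60 s or fails to beat 584.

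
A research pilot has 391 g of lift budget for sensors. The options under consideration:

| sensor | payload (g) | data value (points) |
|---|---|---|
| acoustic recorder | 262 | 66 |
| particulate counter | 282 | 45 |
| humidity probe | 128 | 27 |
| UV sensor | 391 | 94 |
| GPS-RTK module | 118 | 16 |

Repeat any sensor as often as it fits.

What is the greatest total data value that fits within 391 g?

94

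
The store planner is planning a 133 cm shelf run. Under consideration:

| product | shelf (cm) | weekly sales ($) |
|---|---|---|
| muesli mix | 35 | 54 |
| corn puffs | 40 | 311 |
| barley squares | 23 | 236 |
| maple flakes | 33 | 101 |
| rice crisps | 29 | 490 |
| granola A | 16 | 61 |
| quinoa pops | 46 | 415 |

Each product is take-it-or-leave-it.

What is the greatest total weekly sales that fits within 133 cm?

1277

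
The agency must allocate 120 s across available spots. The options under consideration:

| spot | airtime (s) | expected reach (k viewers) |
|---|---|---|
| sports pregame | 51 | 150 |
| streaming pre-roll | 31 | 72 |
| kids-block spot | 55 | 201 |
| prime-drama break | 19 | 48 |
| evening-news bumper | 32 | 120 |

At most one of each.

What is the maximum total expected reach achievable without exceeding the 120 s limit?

Ranking by ratio (expected reach/s): evening-news bumper 3.75, kids-block spot 3.65, sports pregame 2.94, prime-drama break 2.53.
Taking the top-ratio spots first gives kids-block spot + prime-drama break + evening-news bumper for 369 (106 s).
The 19 s tied up in prime-drama break is better spent on streaming pre-roll — total rises to 393 (118 s).
That's the maximum — no swap from here does better than 393.

393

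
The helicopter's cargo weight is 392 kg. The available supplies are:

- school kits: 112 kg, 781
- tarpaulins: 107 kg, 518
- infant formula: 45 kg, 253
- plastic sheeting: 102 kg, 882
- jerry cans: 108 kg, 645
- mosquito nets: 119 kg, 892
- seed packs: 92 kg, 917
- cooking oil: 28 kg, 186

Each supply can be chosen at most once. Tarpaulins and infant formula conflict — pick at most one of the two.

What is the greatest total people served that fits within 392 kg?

Infant formula + plastic sheeting + mosquito nets + seed packs + cooking oil uses 386 of the 392 kg and totals 3130.
The spare 6 kg is too small for any remaining supply, and no feasible exchange beats 3130.

3130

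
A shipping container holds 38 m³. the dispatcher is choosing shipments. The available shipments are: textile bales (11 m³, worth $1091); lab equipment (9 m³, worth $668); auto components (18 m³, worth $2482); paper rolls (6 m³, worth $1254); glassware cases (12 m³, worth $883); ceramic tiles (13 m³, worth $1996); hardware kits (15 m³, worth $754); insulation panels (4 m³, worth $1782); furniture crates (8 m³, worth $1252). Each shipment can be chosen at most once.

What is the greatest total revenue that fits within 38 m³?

6770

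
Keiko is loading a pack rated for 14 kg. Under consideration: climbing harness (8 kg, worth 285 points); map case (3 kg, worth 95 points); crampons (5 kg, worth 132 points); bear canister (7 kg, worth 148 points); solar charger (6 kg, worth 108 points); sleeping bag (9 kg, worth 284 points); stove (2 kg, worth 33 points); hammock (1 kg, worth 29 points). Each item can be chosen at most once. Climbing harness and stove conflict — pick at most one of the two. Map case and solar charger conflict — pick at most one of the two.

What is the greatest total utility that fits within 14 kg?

446

Taking climbing harness + crampons + hammock: 14 kg used, 446 in utility.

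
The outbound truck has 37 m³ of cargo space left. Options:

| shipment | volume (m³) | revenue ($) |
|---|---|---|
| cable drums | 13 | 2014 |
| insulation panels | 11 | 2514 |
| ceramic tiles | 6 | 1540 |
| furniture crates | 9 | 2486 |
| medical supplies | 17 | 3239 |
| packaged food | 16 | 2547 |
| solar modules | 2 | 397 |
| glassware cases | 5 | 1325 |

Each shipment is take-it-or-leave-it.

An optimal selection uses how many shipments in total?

4

Best achievable revenue is 8590.
One optimal bundle: ceramic tiles + furniture crates + medical supplies + glassware cases (37 m³).
All optima have 4 shipments.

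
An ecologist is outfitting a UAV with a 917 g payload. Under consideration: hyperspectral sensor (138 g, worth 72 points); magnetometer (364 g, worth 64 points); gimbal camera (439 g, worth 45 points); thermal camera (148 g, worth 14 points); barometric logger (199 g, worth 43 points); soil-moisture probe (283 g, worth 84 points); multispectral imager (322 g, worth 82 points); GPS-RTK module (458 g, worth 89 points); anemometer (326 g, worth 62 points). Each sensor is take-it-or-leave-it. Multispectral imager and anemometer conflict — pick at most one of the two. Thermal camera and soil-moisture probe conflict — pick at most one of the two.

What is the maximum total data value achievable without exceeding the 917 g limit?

245

By data value per g: hyperspectral sensor 0.52, soil-moisture probe 0.30, multispectral imager 0.25 lead.
Best packing: hyperspectral sensor + soil-moisture probe + GPS-RTK module — 879 g, 245 total.
Next best is hyperspectral sensor + soil-moisture probe + multispectral imager at 238 (743 g) — short by 7.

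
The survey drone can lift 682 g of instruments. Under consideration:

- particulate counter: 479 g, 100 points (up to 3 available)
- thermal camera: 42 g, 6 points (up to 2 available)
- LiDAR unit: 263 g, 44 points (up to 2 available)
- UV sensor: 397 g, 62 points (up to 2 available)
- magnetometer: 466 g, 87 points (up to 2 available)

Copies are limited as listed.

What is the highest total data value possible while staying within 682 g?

Taking particulate counter + 2×thermal camera: 563 g used, 112 in data value.
Nothing else within 682 g beats 112.

112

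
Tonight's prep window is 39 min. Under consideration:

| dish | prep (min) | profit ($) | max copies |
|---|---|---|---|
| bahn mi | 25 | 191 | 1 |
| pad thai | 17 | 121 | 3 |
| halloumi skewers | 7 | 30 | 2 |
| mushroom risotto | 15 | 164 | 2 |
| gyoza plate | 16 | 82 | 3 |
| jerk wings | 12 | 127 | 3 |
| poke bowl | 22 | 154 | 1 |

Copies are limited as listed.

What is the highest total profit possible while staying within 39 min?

418

Taking the top-ratio dishes first gives halloumi skewers + 2×mushroom risotto for 358 (37 min).
Replace halloumi skewers and mushroom risotto with 2×jerk wings: the trade gains 60 net, giving 418 at 39 min.
That's the maximum — no swap from here does better than 418.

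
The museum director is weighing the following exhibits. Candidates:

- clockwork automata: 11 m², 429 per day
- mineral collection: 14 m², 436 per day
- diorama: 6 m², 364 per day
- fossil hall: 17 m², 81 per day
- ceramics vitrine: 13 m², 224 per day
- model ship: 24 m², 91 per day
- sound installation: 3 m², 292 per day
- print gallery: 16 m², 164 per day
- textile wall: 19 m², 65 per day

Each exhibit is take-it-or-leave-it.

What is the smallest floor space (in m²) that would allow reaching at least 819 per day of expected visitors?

20

Minimise m² subject to total expected visitors ≥ 819.
Taking clockwork automata + diorama + sound installation gives 1085 (≥ 819) for 20 m².
No combination under 20 m² hits 819.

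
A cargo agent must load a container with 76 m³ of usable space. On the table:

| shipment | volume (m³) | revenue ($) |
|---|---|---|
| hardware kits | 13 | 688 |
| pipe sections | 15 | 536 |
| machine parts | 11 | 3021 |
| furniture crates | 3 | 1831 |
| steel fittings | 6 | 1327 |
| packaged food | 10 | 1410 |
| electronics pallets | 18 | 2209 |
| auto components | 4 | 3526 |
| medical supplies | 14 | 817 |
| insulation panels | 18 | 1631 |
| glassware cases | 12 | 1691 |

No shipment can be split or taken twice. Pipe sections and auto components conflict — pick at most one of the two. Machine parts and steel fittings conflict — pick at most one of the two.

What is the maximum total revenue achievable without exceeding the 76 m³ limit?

Best packing: machine parts + furniture crates + packaged food + electronics pallets + auto components + insulation panels + glassware cases — 76 m³, 15319 total.
Every other selection either busts 76 m³ or breaks a pairing rule or fails to beat 15319.

15319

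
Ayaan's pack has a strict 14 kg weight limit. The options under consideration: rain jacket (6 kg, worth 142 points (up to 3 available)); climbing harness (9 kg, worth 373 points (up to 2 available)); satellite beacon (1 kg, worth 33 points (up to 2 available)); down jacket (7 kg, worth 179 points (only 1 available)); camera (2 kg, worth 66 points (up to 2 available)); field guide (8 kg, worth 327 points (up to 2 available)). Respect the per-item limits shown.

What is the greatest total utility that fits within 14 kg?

Ranking by ratio (utility/kg): climbing harness 41.44, field guide 40.88, satellite beacon 33.00.
Taking the top-ratio items first gives climbing harness + 2×satellite beacon + camera for 505 (13 kg).
The 1 kg tied up in satellite beacon is better spent on camera — total rises to 538 (14 kg).
Every other selection either busts 14 kg or exceeds an availability limit or fails to beat 538.

538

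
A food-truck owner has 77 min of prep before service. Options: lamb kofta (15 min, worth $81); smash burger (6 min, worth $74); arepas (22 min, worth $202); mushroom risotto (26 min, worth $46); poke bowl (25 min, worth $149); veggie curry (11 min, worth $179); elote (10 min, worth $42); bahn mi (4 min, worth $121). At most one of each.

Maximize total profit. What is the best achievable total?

732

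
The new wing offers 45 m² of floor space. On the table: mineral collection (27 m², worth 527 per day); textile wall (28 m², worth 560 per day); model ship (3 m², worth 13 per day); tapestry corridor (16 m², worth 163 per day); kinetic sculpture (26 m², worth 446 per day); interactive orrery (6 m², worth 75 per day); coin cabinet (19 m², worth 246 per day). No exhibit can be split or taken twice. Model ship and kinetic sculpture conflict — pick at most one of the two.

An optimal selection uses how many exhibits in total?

2

The maximum expected visitors within 45 m² is 723.
One optimal bundle: textile wall + tapestry corridor (44 m²).
All optima have 2 exhibits.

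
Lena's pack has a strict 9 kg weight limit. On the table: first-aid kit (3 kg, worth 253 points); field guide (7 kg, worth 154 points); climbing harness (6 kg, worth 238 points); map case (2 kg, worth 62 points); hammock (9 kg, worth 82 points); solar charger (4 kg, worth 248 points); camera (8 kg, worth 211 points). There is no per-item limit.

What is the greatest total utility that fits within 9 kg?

759

By utility per kg: first-aid kit 84.33, solar charger 62.00, climbing harness 39.67 lead.
The ratio ordering already packs tightly: 3×first-aid kit, 9 kg, 759.
No other feasible combination exceeds 759.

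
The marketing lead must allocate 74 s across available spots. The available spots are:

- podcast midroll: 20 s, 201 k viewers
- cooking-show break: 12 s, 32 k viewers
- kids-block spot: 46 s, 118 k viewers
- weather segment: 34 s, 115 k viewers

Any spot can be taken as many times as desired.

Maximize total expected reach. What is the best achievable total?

635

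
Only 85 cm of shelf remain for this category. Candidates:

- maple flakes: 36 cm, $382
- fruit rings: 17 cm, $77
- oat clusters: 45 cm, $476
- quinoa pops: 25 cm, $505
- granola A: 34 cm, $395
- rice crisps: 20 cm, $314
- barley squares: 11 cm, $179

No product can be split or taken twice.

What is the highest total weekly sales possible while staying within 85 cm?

Filling by ratio: fruit rings + quinoa pops + rice crisps + barley squares for 1075, with 12 cm left unused.
The 28 cm tied up in fruit rings and barley squares is better spent on granola A — total rises to 1214 (79 cm).
The closest alternative, maple flakes + quinoa pops + rice crisps, reaches only 1201.

1214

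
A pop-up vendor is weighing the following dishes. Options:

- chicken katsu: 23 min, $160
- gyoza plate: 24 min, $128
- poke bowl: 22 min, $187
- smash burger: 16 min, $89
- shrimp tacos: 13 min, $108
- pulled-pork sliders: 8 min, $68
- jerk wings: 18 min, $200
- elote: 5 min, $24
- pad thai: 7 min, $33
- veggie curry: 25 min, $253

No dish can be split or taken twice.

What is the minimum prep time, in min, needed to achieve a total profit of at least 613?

Look for the lowest-prep combination reaching 613.
shrimp tacos + pulled-pork sliders + jerk wings + veggie curry reaches 629 using 64 min.
No combination under 64 min hits 613.

64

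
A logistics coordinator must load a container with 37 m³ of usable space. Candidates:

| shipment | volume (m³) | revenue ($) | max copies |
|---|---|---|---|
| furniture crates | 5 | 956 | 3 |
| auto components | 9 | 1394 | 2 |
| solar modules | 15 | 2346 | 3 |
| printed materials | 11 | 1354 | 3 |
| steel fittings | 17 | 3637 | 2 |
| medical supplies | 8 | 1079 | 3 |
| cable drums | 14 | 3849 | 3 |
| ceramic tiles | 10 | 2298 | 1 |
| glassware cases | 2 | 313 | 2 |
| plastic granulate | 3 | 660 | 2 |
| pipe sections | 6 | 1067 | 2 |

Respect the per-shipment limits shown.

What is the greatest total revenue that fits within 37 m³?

9425

Greedy by ratio would take 2×cable drums + glassware cases + 2×plastic granulate: 36 m³ used, total 9331.
Replace glassware cases and plastic granulate with pipe sections: the trade gains 94 net, giving 9425 at 37 m³.
No other feasible combination exceeds 9425.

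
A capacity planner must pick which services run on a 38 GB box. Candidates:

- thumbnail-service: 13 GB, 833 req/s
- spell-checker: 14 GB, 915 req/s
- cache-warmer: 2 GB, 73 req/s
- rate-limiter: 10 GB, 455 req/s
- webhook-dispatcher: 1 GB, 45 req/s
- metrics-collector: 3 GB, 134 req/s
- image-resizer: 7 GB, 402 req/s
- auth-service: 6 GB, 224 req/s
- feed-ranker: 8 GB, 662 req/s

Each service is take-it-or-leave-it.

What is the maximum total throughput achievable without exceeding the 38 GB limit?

Taking the top-ratio services first gives thumbnail-service + spell-checker + cache-warmer + webhook-dispatcher + feed-ranker for 2528 (38 GB).
Dropping cache-warmer and webhook-dispatcher frees 3 GB; slotting in metrics-collector (3 GB) lifts the total to 2544 at 38 GB.
An exhaustive check of the 512 subsets confirms 2544.

2544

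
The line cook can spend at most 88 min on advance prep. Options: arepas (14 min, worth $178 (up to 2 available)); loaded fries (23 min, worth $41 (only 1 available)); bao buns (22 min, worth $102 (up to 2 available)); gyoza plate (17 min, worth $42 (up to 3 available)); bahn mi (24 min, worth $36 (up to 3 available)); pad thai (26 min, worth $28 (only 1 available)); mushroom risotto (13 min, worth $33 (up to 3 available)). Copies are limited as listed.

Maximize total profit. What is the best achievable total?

593

Density check — arepas 12.71, bao buns 4.64, mushroom risotto 2.54, gyoza plate 2.47 are the best per min.
2×arepas + 2×bao buns + mushroom risotto uses 85 of the 88 min and totals 593.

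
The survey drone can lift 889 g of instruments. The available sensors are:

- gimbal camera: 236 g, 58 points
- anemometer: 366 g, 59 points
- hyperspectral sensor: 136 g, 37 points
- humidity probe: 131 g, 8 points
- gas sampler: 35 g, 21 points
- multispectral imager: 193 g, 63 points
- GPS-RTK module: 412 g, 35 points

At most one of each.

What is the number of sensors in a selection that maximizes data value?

The maximum data value within 889 g is 201.
gimbal camera + anemometer + gas sampler + multispectral imager hits 201 at 830 g.
All optima have 4 sensors.

4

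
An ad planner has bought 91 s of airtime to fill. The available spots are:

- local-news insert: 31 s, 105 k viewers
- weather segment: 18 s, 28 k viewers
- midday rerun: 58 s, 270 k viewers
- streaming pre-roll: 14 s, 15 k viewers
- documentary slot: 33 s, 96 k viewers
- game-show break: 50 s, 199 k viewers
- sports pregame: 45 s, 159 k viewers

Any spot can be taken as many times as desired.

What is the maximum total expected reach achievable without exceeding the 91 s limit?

Taking local-news insert + midday rerun: 89 s used, 375 in expected reach.

375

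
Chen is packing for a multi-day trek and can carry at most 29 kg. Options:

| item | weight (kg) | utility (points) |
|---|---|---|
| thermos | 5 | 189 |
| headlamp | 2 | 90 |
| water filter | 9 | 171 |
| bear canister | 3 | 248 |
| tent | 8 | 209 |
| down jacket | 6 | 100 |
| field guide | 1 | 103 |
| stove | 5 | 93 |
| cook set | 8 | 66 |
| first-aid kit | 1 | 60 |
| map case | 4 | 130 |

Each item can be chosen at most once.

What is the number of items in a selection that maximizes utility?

8

The maximum utility within 29 kg is 1122.
thermos + headlamp + bear canister + tent + field guide + stove + first-aid kit + map case hits 1122 at 29 kg.
Any selection reaching 1122 contains exactly 8 items.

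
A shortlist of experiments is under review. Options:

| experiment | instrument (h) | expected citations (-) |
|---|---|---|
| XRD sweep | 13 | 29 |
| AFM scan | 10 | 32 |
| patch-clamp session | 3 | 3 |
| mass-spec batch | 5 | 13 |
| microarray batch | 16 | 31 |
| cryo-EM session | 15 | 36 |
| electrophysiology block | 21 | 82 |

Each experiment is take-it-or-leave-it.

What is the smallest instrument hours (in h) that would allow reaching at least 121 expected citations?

36

Minimise h subject to total expected citations ≥ 121.
Taking AFM scan + mass-spec batch + electrophysiology block gives 127 (≥ 121) for 36 h.
Any bundle with less than 36 h falls short of 121.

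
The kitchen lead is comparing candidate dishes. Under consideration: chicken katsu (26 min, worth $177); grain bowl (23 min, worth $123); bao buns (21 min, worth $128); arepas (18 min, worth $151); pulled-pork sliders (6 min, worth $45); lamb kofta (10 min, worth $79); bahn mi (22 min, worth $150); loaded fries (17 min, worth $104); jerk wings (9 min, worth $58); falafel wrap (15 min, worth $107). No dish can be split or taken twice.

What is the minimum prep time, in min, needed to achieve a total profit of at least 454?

Look for the lowest-prep combination reaching 454.
Taking chicken katsu + arepas + lamb kofta + jerk wings gives 465 (≥ 454) for 63 min.
Below 63 min the best achievable stays under 454.

63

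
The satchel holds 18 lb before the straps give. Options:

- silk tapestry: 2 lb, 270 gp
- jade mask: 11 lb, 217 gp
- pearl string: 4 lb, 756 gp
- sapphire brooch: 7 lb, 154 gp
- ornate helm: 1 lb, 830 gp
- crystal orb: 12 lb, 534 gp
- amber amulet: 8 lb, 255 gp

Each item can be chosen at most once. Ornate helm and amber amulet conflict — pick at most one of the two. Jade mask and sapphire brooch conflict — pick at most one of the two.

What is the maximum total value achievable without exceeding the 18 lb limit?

2120

Density check — ornate helm 830.00, pearl string 189.00, silk tapestry 135.00 are the best per lb.
Taking pearl string + ornate helm + crystal orb: 17 lb used, 2120 in value.
Nothing else feasible within 18 lb beats 2120.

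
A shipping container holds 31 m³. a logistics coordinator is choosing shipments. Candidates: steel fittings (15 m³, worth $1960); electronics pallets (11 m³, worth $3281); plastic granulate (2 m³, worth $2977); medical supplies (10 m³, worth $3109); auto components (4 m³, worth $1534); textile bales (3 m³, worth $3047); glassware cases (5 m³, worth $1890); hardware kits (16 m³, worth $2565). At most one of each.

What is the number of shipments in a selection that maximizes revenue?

5

The maximum revenue within 31 m³ is 14304.
electronics pallets + plastic granulate + medical supplies + textile bales + glassware cases hits 14304 at 31 m³.
Any selection reaching 14304 contains exactly 5 shipments.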